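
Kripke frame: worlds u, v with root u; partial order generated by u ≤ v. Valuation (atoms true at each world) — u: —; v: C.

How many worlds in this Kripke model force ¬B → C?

u: does not force it — u ⊮ ¬B → C: already at u itself, u ⊩ ¬B but u ⊮ C.
v: forces it.
Worlds forcing the formula: {v}.

1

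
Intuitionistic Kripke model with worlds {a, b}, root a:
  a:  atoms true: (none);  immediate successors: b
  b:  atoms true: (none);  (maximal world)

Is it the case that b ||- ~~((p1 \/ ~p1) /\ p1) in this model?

b ||-/- ~~((p1 \/ ~p1) /\ p1) since b is accessible from b and b ||- ~((p1 \/ ~p1) /\ p1).
b ||- ~((p1 \/ ~p1) /\ p1): no world accessible from b forces (p1 \/ ~p1) /\ p1.

No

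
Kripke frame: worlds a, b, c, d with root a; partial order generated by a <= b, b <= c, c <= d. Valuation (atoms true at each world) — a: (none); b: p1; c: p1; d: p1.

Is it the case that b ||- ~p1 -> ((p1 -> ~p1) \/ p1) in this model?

Yes

b ||- ~p1 -> ((p1 -> ~p1) \/ p1) vacuously: no world accessible from b forces the antecedent ~p1.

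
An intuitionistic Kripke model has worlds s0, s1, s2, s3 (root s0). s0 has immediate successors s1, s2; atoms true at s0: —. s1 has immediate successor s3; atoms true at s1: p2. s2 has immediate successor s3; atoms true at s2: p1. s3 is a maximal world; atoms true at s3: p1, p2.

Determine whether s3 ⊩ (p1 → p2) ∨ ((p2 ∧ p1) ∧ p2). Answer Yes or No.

s3 ⊩ (p1 → p2) ∨ ((p2 ∧ p1) ∧ p2) via the disjunct p1 → p2.

Yes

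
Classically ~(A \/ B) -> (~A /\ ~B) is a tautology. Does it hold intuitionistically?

Yes

This is a constructively valid De Morgan direction (negated disjunction to conjunction of negations), which is intuitionistically derivable.
From ~(A \/ B): if A held then A \/ B would, contradiction — so ~A; similarly ~B.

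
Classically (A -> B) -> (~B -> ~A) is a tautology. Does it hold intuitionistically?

This is the forward direction of contraposition, which is intuitionistically derivable.
Assume A -> B and ~B. If A held then B would follow, contradicting ~B; so ~A.

Yes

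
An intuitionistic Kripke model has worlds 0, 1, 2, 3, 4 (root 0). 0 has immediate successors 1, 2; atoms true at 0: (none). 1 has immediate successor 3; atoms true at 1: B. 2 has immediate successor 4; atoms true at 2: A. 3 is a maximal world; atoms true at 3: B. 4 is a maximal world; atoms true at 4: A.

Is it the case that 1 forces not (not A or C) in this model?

No

1 does not force not (not A or C) since 1 is accessible from 1 and 1 forces not A or C.
1 forces not A or C via the disjunct not A.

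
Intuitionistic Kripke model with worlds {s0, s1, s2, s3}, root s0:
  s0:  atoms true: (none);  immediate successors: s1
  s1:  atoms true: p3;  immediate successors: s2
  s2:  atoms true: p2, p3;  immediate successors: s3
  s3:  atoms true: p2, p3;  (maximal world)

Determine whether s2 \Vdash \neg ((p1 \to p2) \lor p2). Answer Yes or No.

s2 \nVdash \neg ((p1 \to p2) \lor p2) since s2 is accessible from s2 and s2 \Vdash (p1 \to p2) \lor p2.
s2 \Vdash (p1 \to p2) \lor p2 via the disjunct p1 \to p2.

No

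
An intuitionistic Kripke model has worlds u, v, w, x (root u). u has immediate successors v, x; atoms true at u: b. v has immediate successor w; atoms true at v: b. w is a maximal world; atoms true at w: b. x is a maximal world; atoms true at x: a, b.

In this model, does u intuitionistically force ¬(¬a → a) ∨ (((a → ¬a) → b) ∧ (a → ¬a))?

No

u ⊮ ¬(¬a → a) ∨ (((a → ¬a) → b) ∧ (a → ¬a)): neither disjunct is forced at u.
u ⊮ ¬(¬a → a) since x is accessible from u and x ⊩ ¬a → a.
x ⊩ ¬a → a vacuously: no world accessible from x forces the antecedent ¬a.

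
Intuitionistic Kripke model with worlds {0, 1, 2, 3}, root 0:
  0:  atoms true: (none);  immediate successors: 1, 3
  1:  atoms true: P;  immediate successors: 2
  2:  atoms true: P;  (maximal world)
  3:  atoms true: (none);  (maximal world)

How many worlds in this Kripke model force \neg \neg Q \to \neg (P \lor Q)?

4

0: forces it.
1: forces it.
2: forces it.
3: forces it.
Worlds forcing the formula: {0, 1, 2, 3}.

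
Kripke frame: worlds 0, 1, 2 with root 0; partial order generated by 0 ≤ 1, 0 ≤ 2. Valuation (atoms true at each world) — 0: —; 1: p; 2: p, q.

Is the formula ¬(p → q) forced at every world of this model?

Not every world: 0 ⊮ ¬(p → q).
0 ⊮ ¬(p → q) since 2 is accessible from 0 and 2 ⊩ p → q.
2 ⊩ p → q: every world accessible from 2 that forces p (namely 2) also forces q.

No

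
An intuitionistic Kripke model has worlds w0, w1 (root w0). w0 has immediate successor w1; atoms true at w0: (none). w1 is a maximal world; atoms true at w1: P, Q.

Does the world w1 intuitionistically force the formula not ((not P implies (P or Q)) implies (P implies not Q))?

Yes

w1 forces not ((not P implies (P or Q)) implies (P implies not Q)): no world accessible from w1 forces (not P implies (P or Q)) implies (P implies not Q).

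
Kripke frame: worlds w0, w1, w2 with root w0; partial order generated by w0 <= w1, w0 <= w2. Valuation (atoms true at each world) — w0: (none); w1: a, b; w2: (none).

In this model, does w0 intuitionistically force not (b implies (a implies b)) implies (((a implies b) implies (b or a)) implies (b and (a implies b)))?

w0 forces not (b implies (a implies b)) implies (((a implies b) implies (b or a)) implies (b and (a implies b))) vacuously: no world accessible from w0 forces the antecedent not (b implies (a implies b)).

Yes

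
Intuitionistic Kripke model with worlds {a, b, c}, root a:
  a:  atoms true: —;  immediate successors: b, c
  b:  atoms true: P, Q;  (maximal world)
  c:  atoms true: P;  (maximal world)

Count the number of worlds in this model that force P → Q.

1

a: does not force it — a ⊮ P → Q: at the accessible world c, c ⊩ P but c ⊮ Q.
b: forces it.
c: does not force it — c ⊮ P → Q: already at c itself, c ⊩ P but c ⊮ Q.
Worlds forcing the formula: {b}.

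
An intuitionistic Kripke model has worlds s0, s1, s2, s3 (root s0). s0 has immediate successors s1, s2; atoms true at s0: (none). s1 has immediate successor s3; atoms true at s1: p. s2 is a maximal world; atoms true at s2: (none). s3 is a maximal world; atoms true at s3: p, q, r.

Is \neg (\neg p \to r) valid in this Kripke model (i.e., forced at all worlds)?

Not every world: s0 \nVdash \neg (\neg p \to r).
s0 \nVdash \neg (\neg p \to r) since s1 is accessible from s0 and s1 \Vdash \neg p \to r.
s1 \Vdash \neg p \to r vacuously: no world accessible from s1 forces the antecedent \neg p.

No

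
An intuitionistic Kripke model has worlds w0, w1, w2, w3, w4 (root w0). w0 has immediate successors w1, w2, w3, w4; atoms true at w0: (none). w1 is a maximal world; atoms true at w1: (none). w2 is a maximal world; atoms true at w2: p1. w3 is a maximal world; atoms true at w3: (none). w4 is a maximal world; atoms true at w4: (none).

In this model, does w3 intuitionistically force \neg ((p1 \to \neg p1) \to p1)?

w3 \Vdash \neg ((p1 \to \neg p1) \to p1): no world accessible from w3 forces (p1 \to \neg p1) \to p1.

Yes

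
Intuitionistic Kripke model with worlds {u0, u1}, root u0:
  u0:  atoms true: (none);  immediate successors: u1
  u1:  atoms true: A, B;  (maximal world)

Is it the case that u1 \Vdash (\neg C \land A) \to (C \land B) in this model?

No

u1 \nVdash (\neg C \land A) \to (C \land B): already at u1 itself, u1 \Vdash \neg C \land A but u1 \nVdash C \land B.
u1 \nVdash C \land B since u1 fails C.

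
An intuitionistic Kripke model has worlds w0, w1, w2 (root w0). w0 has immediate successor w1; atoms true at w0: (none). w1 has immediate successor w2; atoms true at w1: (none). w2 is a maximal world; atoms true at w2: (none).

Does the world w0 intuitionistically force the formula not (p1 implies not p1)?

No

w0 does not force not (p1 implies not p1) since w0 is accessible from w0 and w0 forces p1 implies not p1.
w0 forces p1 implies not p1 vacuously: no world accessible from w0 forces the antecedent p1.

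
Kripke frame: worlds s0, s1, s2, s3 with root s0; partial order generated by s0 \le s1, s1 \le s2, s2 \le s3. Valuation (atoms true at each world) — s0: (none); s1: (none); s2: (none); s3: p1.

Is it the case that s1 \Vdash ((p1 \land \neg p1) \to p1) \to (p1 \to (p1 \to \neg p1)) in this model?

s1 \nVdash ((p1 \land \neg p1) \to p1) \to (p1 \to (p1 \to \neg p1)): already at s1 itself, s1 \Vdash (p1 \land \neg p1) \to p1 but s1 \nVdash p1 \to (p1 \to \neg p1).
s1 \nVdash p1 \to (p1 \to \neg p1): at the accessible world s3, s3 \Vdash p1 but s3 \nVdash p1 \to \neg p1.
s3 \nVdash p1 \to \neg p1: already at s3 itself, s3 \Vdash p1 but s3 \nVdash \neg p1.
s3 \nVdash \neg p1 since s3 is accessible from s3 and s3 \Vdash p1.

No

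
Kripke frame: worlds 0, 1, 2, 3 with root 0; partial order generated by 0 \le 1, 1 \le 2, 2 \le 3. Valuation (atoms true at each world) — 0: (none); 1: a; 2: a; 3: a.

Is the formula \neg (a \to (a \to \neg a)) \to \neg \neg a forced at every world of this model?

0 \Vdash \neg (a \to (a \to \neg a)) \to \neg \neg a: every world accessible from 0 that forces \neg (a \to (a \to \neg a)) (namely 0, 1, 2, 3) also forces \neg \neg a.
Since the root 0 forces \neg (a \to (a \to \neg a)) \to \neg \neg a and forcing is persistent (monotone upward), every world forces it.

Yes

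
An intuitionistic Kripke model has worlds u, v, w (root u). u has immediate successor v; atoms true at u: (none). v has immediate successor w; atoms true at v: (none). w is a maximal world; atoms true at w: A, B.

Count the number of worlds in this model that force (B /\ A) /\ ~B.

0

u: does not force it — u ||-/- (B /\ A) /\ ~B since u fails B /\ A.
v: does not force it — v ||-/- (B /\ A) /\ ~B since v fails B /\ A.
w: does not force it — w ||-/- (B /\ A) /\ ~B since w fails ~B.
Worlds forcing the formula: { }.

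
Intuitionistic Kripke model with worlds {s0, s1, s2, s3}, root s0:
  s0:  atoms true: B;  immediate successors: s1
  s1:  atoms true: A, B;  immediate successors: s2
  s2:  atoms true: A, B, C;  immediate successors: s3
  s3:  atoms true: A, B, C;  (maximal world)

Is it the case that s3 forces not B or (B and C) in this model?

Yes

s3 forces not B or (B and C) via the disjunct B and C.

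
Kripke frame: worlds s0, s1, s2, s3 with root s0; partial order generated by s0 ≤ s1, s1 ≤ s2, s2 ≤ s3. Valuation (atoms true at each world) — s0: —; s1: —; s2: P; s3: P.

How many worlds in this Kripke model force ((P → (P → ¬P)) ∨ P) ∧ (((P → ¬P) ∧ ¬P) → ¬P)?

2

s0: does not force it — s0 ⊮ ((P → (P → ¬P)) ∨ P) ∧ (((P → ¬P) ∧ ¬P) → ¬P) since s0 fails (P → (P → ¬P)) ∨ P.
s1: does not force it.
s2: forces it.
s3: forces it.
Worlds forcing the formula: {s2, s3}.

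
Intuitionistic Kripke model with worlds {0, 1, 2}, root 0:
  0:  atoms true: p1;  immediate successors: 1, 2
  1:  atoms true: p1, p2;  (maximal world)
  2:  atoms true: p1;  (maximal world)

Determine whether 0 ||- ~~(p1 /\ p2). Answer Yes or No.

0 ||-/- ~~(p1 /\ p2) since 2 is accessible from 0 and 2 ||- ~(p1 /\ p2).
2 ||- ~(p1 /\ p2): no world accessible from 2 forces p1 /\ p2.

No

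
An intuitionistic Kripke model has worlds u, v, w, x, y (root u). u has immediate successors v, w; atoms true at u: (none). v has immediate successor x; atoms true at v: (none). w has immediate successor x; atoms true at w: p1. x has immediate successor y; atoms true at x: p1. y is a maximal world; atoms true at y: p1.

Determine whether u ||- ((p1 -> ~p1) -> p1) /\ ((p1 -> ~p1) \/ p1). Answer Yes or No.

u ||-/- ((p1 -> ~p1) -> p1) /\ ((p1 -> ~p1) \/ p1) since u fails (p1 -> ~p1) \/ p1.

No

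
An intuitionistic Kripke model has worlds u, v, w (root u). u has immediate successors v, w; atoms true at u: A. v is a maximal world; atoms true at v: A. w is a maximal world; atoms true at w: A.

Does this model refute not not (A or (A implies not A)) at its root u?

u forces not not (A or (A implies not A)): no world accessible from u forces not (A or (A implies not A)).
So the root u forces not not (A or (A implies not A)); the model is not a countermodel.

No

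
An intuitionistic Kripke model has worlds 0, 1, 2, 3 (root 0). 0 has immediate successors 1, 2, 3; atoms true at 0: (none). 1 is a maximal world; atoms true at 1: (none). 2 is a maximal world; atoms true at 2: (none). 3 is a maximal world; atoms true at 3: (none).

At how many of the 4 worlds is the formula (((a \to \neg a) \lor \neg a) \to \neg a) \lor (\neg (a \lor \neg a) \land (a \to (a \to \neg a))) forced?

4

0: forces it.
1: forces it.
2: forces it.
3: forces it.
Worlds forcing the formula: {0, 1, 2, 3}.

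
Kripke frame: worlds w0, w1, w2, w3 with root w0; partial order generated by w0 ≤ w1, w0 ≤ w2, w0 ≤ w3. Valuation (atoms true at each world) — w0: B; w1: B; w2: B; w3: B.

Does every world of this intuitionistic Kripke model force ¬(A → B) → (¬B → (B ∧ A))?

Yes

w0 ⊩ ¬(A → B) → (¬B → (B ∧ A)) vacuously: no world accessible from w0 forces the antecedent ¬(A → B).
Since the root w0 forces ¬(A → B) → (¬B → (B ∧ A)) and forcing is persistent (monotone upward), every world forces it.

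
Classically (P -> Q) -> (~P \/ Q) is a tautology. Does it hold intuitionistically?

This is the material-implication-as-disjunction principle, which is not intuitionistically valid.
A Kripke countermodel: worlds w0, w1; order generated by w0 <= w1; atoms true at each world — w0:{}; w1:{P,Q}.
w0 ||-/- (P -> Q) -> (~P \/ Q): already at w0 itself, w0 ||- P -> Q but w0 ||-/- ~P \/ Q.
w0 ||-/- ~P \/ Q: neither disjunct is forced at w0.
w0 ||-/- ~P since w1 is accessible from w0 and w1 ||- P.
So the root w0 does not force the formula.

No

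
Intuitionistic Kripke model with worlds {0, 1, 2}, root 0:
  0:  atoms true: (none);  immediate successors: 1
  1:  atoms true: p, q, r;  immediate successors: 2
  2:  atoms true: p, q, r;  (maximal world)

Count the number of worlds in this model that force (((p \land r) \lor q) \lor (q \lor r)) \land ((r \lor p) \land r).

0: does not force it — 0 \nVdash (((p \land r) \lor q) \lor (q \lor r)) \land ((r \lor p) \land r) since 0 fails ((p \land r) \lor q) \lor (q \lor r).
1: forces it.
2: forces it.
Worlds forcing the formula: {1, 2}.

2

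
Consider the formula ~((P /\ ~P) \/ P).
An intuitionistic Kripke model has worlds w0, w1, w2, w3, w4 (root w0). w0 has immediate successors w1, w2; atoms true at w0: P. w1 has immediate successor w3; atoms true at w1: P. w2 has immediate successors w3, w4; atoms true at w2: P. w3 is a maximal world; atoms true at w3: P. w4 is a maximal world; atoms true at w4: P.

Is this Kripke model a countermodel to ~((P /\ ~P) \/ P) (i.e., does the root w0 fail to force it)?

w0 ||-/- ~((P /\ ~P) \/ P) since w0 is accessible from w0 and w0 ||- (P /\ ~P) \/ P.
w0 ||- (P /\ ~P) \/ P via the disjunct P.
So the root w0 does not force ~((P /\ ~P) \/ P); the model is a countermodel.

Yes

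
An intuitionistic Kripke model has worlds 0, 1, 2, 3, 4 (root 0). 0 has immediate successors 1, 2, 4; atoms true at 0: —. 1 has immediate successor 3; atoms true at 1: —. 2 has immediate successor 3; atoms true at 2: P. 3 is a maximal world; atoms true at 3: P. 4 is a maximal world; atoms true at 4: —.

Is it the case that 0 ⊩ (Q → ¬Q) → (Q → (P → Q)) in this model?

0 ⊩ (Q → ¬Q) → (Q → (P → Q)): every world accessible from 0 that forces Q → ¬Q (namely 0, 1, 2, 3, 4) also forces Q → (P → Q).

Yes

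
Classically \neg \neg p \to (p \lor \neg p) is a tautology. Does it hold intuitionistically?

No

This is a variant of double-negation elimination (deriving excluded middle from double negation), which is not intuitionistically valid.
A Kripke countermodel: worlds u0, u1; order generated by u0 \le u1; atoms true at each world — u0:{}; u1:{p}.
u0 \nVdash \neg \neg p \to (p \lor \neg p): already at u0 itself, u0 \Vdash \neg \neg p but u0 \nVdash p \lor \neg p.
u0 \nVdash p \lor \neg p: neither disjunct is forced at u0.
u0 lacks atom p, so u0 \nVdash p.
So the root u0 does not force the formula.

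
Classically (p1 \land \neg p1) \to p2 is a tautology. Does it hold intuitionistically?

Yes

This is an instance of ex falso quodlibet, which is intuitionistically derivable.
No world can force both p1 and \neg p1, so the antecedent p1 \land \neg p1 is never forced and the implication holds vacuously at every world.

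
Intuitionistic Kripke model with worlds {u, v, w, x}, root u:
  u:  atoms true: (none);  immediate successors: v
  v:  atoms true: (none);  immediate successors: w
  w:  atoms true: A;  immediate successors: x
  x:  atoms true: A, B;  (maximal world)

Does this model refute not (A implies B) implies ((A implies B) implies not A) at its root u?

u forces not (A implies B) implies ((A implies B) implies not A) vacuously: no world accessible from u forces the antecedent not (A implies B).
So the root u forces not (A implies B) implies ((A implies B) implies not A); the model is not a countermodel.

No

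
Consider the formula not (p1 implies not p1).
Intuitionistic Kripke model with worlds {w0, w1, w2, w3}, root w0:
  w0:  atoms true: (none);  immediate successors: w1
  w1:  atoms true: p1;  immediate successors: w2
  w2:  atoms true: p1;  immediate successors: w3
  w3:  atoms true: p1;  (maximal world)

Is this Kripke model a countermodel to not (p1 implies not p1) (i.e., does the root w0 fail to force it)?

No

w0 forces not (p1 implies not p1): no world accessible from w0 forces p1 implies not p1.
So the root w0 forces not (p1 implies not p1); the model is not a countermodel.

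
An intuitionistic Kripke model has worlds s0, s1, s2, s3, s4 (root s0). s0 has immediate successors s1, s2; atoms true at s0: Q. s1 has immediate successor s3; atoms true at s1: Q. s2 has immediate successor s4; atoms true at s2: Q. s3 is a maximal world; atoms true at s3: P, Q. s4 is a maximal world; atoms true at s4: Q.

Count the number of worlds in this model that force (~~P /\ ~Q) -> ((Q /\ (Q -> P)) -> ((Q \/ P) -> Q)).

5

s0: forces it.
s1: forces it.
s2: forces it.
s3: forces it.
s4: forces it.
Worlds forcing the formula: {s0, s1, s2, s3, s4}.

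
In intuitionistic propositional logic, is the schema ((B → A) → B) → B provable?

This is Peirce's law, which is not intuitionistically valid.
A Kripke countermodel: worlds w0, w1; order generated by w0 ≤ w1; atoms true at each world — w0:{}; w1:{B}.
w0 ⊮ ((B → A) → B) → B: already at w0 itself, w0 ⊩ (B → A) → B but w0 ⊮ B.
w0 lacks atom B, so w0 ⊮ B.
So the root w0 does not force the formula.

No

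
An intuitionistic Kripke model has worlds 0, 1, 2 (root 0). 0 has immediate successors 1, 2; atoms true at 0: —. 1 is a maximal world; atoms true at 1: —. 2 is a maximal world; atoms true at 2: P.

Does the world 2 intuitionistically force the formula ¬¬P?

2 ⊩ ¬¬P: no world accessible from 2 forces ¬P.

Yes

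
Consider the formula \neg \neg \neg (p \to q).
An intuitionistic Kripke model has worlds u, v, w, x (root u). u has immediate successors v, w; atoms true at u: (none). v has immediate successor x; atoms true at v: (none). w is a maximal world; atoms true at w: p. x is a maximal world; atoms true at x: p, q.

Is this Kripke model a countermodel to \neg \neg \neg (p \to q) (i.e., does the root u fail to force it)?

Yes

u \nVdash \neg \neg \neg (p \to q) since v is accessible from u and v \Vdash \neg \neg (p \to q).
v \Vdash \neg \neg (p \to q): no world accessible from v forces \neg (p \to q).
So the root u does not force \neg \neg \neg (p \to q); the model is a countermodel.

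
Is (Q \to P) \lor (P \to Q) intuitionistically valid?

No

This is the Gödel–Dummett linearity axiom, which is not intuitionistically valid.
A Kripke countermodel: worlds s0, s1, s2; order generated by s0 \le s1, s0 \le s2; atoms true at each world — s0:{}; s1:{Q}; s2:{P}.
s0 \nVdash (Q \to P) \lor (P \to Q): neither disjunct is forced at s0.
s0 \nVdash Q \to P: at the accessible world s1, s1 \Vdash Q but s1 \nVdash P.
s1 lacks atom P, so s1 \nVdash P.
So the root s0 does not force the formula.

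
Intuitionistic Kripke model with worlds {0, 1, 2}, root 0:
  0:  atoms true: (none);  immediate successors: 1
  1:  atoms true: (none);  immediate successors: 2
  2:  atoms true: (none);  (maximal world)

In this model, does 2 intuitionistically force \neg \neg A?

2 \nVdash \neg \neg A since 2 is accessible from 2 and 2 \Vdash \neg A.
2 \Vdash \neg A: no world accessible from 2 forces A.

No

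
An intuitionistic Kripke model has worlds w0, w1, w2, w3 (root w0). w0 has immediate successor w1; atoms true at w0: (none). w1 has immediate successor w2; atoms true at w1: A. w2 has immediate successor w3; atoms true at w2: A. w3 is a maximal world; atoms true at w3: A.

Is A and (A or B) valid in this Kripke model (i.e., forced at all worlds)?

No

Not every world: w0 does not force A and (A or B).
w0 does not force A and (A or B) since w0 fails A.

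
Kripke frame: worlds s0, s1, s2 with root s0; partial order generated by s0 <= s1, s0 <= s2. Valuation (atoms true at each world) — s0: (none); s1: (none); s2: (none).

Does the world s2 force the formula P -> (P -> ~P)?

Yes

s2 ||- P -> (P -> ~P) vacuously: no world accessible from s2 forces the antecedent P.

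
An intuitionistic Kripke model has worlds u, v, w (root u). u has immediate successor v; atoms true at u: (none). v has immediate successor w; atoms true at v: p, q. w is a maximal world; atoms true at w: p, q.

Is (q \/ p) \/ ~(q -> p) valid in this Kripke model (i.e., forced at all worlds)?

No

Not every world: u ||-/- (q \/ p) \/ ~(q -> p).
u ||-/- (q \/ p) \/ ~(q -> p): neither disjunct is forced at u.
u ||-/- q \/ p: neither disjunct is forced at u.
u lacks atom q, so u ||-/- q.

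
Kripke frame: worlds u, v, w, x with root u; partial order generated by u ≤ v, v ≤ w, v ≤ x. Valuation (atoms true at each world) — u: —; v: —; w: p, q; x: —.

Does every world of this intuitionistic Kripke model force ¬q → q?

No

Not every world: u ⊮ ¬q → q.
u ⊮ ¬q → q: at the accessible world x, x ⊩ ¬q but x ⊮ q.
x lacks atom q, so x ⊮ q.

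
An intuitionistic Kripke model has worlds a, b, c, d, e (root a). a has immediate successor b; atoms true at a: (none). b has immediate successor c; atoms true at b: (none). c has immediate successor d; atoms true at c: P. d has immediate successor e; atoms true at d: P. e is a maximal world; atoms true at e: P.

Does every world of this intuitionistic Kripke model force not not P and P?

Not every world: a does not force not not P and P.
a does not force not not P and P since a fails P.

No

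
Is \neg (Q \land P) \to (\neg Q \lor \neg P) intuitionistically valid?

No

This is the constructively invalid direction of De Morgan's law for conjunction, which is not intuitionistically valid.
A Kripke countermodel: worlds a, b, c; order generated by a \le b, a \le c; atoms true at each world — a:{}; b:{Q}; c:{P}.
a \nVdash \neg (Q \land P) \to (\neg Q \lor \neg P): already at a itself, a \Vdash \neg (Q \land P) but a \nVdash \neg Q \lor \neg P.
a \nVdash \neg Q \lor \neg P: neither disjunct is forced at a.
a \nVdash \neg Q since b is accessible from a and b \Vdash Q.
So the root a does not force the formula.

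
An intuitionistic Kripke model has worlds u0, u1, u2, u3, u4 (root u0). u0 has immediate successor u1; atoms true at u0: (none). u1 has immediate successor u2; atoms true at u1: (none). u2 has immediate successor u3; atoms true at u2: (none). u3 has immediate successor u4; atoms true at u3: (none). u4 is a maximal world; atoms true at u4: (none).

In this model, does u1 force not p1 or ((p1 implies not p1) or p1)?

Yes

u1 forces not p1 or ((p1 implies not p1) or p1) via the disjunct not p1.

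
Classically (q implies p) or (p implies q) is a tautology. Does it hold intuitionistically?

No

This is the Gödel–Dummett linearity axiom, which is not intuitionistically valid.
A Kripke countermodel: worlds u, v, w; order generated by u <= v, u <= w; atoms true at each world — u:{}; v:{q}; w:{p}.
u does not force (q implies p) or (p implies q): neither disjunct is forced at u.
u does not force q implies p: at the accessible world v, v forces q but v does not force p.
v lacks atom p, so v does not force p.
So the root u does not force the formula.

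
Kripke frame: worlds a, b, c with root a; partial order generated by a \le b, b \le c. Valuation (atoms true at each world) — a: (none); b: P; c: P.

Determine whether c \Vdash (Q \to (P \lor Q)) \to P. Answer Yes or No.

Yes

c \Vdash (Q \to (P \lor Q)) \to P: every world accessible from c that forces Q \to (P \lor Q) (namely c) also forces P.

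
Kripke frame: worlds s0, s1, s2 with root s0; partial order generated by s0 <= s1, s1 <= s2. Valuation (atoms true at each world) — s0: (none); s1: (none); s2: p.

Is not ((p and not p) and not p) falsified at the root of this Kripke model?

No

s0 forces not ((p and not p) and not p): no world accessible from s0 forces (p and not p) and not p.
So the root s0 forces not ((p and not p) and not p); the model is not a countermodel.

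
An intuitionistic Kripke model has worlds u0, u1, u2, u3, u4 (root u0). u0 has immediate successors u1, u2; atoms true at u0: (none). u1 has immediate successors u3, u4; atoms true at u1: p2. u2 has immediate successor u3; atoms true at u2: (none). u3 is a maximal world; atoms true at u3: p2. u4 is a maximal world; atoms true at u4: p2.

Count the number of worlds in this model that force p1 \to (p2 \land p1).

u0: forces it.
u1: forces it.
u2: forces it.
u3: forces it.
u4: forces it.
Worlds forcing the formula: {u0, u1, u2, u3, u4}.

5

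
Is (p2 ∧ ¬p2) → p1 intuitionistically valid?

Yes

This is an instance of ex falso quodlibet, which is intuitionistically derivable.
No world can force both p2 and ¬p2, so the antecedent p2 ∧ ¬p2 is never forced and the implication holds vacuously at every world.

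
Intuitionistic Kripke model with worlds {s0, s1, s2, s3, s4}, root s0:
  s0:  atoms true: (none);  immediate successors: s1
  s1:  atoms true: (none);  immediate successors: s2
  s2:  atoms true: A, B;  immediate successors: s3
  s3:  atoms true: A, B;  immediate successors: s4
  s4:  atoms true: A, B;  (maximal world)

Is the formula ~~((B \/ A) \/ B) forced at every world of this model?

Yes

s0 ||- ~~((B \/ A) \/ B): no world accessible from s0 forces ~((B \/ A) \/ B).
Since the root s0 forces ~~((B \/ A) \/ B) and forcing is persistent (monotone upward), every world forces it.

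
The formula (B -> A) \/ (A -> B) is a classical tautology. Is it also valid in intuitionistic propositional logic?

No

This is the Gödel–Dummett linearity axiom, which is not intuitionistically valid.
A Kripke countermodel: worlds s0, s1, s2; order generated by s0 <= s1, s0 <= s2; atoms true at each world — s0:{}; s1:{B}; s2:{A}.
s0 ||-/- (B -> A) \/ (A -> B): neither disjunct is forced at s0.
s0 ||-/- B -> A: at the accessible world s1, s1 ||- B but s1 ||-/- A.
s1 lacks atom A, so s1 ||-/- A.
So the root s0 does not force the formula.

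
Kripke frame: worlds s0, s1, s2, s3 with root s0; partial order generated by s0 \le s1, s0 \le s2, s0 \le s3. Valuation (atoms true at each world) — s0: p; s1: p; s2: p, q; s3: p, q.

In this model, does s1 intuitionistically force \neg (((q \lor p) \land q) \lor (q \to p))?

s1 \nVdash \neg (((q \lor p) \land q) \lor (q \to p)) since s1 is accessible from s1 and s1 \Vdash ((q \lor p) \land q) \lor (q \to p).
s1 \Vdash ((q \lor p) \land q) \lor (q \to p) via the disjunct q \to p.

No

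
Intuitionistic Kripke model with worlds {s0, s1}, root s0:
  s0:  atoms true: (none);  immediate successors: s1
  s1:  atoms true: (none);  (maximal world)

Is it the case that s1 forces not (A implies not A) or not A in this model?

Yes

s1 forces not (A implies not A) or not A via the disjunct not A.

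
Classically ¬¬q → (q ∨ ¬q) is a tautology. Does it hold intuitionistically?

This is a variant of double-negation elimination (deriving excluded middle from double negation), which is not intuitionistically valid.
A Kripke countermodel: worlds a, b; order generated by a ≤ b; atoms true at each world — a:{}; b:{q}.
a ⊮ ¬¬q → (q ∨ ¬q): already at a itself, a ⊩ ¬¬q but a ⊮ q ∨ ¬q.
a ⊮ q ∨ ¬q: neither disjunct is forced at a.
a lacks atom q, so a ⊮ q.
So the root a does not force the formula.

No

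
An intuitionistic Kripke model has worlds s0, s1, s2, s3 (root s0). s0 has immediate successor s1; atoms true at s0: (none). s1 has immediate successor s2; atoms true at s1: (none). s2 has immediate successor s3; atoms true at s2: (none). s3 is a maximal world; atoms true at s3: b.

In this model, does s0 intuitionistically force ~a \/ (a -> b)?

s0 ||- ~a \/ (a -> b) via the disjunct ~a.

Yes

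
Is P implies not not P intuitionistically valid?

Yes

This is double-negation introduction, which is intuitionistically derivable.
If a world forces P then every accessible world forces P (persistence), so none forces not P; hence not not P.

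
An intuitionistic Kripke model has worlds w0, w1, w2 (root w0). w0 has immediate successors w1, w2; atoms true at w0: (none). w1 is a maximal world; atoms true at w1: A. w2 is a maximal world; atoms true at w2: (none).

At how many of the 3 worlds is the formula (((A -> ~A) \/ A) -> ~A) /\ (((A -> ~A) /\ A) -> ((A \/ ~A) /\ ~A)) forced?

1

w0: does not force it — w0 ||-/- (((A -> ~A) \/ A) -> ~A) /\ (((A -> ~A) /\ A) -> ((A \/ ~A) /\ ~A)) since w0 fails ((A -> ~A) \/ A) -> ~A.
w1: does not force it.
w2: forces it.
Worlds forcing the formula: {w2}.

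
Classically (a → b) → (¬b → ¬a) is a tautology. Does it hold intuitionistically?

This is the forward direction of contraposition, which is intuitionistically derivable.
Assume a → b and ¬b. If a held then b would follow, contradicting ¬b; so ¬a.

Yes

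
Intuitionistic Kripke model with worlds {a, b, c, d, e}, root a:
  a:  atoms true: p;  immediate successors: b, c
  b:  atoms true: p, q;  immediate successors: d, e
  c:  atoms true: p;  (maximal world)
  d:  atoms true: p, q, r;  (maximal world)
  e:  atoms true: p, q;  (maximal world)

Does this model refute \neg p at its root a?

Yes

a \nVdash \neg p since a is accessible from a and a \Vdash p.
So the root a does not force \neg p; the model is a countermodel.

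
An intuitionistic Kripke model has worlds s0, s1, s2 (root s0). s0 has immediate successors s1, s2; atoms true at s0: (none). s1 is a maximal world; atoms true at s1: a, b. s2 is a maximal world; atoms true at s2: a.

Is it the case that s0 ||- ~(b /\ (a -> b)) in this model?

No

s0 ||-/- ~(b /\ (a -> b)) since s1 is accessible from s0 and s1 ||- b /\ (a -> b).
s1 ||- b /\ (a -> b) since s1 forces both conjuncts.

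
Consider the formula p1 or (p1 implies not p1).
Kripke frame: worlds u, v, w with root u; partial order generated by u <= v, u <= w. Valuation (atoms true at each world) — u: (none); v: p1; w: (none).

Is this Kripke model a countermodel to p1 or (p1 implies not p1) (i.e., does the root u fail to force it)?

Yes

u does not force p1 or (p1 implies not p1): neither disjunct is forced at u.
u lacks atom p1, so u does not force p1.
So the root u does not force p1 or (p1 implies not p1); the model is a countermodel.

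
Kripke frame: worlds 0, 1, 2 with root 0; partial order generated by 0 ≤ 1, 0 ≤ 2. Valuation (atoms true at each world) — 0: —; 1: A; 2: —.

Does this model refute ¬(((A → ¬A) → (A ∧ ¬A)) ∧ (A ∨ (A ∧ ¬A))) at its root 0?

0 ⊮ ¬(((A → ¬A) → (A ∧ ¬A)) ∧ (A ∨ (A ∧ ¬A))) since 1 is accessible from 0 and 1 ⊩ ((A → ¬A) → (A ∧ ¬A)) ∧ (A ∨ (A ∧ ¬A)).
1 ⊩ ((A → ¬A) → (A ∧ ¬A)) ∧ (A ∨ (A ∧ ¬A)) since 1 forces both conjuncts.
So the root 0 does not force ¬(((A → ¬A) → (A ∧ ¬A)) ∧ (A ∨ (A ∧ ¬A))); the model is a countermodel.

Yes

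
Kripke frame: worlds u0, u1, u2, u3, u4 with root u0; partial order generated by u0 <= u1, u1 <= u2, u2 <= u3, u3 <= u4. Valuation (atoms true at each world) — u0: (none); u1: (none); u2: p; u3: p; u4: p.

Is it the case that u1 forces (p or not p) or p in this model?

No

u1 does not force (p or not p) or p: neither disjunct is forced at u1.
u1 does not force p or not p: neither disjunct is forced at u1.
u1 lacks atom p, so u1 does not force p.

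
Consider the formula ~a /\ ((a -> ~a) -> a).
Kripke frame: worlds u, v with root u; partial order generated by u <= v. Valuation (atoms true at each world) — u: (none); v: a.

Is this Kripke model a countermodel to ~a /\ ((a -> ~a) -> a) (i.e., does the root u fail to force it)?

u ||-/- ~a /\ ((a -> ~a) -> a) since u fails ~a.
So the root u does not force ~a /\ ((a -> ~a) -> a); the model is a countermodel.

Yes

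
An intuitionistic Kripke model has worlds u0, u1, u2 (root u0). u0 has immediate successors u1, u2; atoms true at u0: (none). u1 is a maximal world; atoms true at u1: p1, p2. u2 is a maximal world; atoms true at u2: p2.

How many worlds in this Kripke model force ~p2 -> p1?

3

u0: forces it.
u1: forces it.
u2: forces it.
Worlds forcing the formula: {u0, u1, u2}.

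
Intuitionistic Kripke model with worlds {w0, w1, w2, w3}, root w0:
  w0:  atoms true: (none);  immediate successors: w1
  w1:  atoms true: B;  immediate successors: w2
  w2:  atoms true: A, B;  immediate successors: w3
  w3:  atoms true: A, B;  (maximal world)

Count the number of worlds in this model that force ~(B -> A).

0

w0: does not force it — w0 ||-/- ~(B -> A) since w2 is accessible from w0 and w2 ||- B -> A.
w1: does not force it — w1 ||-/- ~(B -> A) since w2 is accessible from w1 and w2 ||- B -> A.
w2: does not force it — w2 ||-/- ~(B -> A) since w2 is accessible from w2 and w2 ||- B -> A.
w3: does not force it.
Worlds forcing the formula: { }.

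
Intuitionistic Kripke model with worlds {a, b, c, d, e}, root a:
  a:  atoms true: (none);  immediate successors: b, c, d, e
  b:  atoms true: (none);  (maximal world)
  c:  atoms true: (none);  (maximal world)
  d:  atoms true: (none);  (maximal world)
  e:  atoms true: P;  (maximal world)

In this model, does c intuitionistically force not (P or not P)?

c does not force not (P or not P) since c is accessible from c and c forces P or not P.
c forces P or not P via the disjunct not P.

No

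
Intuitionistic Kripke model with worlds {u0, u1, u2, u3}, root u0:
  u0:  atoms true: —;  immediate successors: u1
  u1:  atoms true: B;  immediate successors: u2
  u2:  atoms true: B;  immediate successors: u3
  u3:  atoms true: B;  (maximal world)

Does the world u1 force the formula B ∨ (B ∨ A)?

u1 ⊩ B ∨ (B ∨ A) via the disjunct B.

Yes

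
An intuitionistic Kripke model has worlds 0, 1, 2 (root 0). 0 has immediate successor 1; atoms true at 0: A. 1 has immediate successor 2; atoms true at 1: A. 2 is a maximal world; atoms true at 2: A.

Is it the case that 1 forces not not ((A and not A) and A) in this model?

1 does not force not not ((A and not A) and A) since 1 is accessible from 1 and 1 forces not ((A and not A) and A).
1 forces not ((A and not A) and A): no world accessible from 1 forces (A and not A) and A.

No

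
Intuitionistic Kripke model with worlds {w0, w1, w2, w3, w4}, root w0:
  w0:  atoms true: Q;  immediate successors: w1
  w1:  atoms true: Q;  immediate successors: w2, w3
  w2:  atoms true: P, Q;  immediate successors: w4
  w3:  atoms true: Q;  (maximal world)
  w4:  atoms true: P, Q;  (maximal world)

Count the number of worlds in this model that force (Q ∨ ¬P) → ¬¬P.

2

w0: does not force it — w0 ⊮ (Q ∨ ¬P) → ¬¬P: already at w0 itself, w0 ⊩ Q ∨ ¬P but w0 ⊮ ¬¬P.
w1: does not force it.
w2: forces it.
w3: does not force it.
w4: forces it.
Worlds forcing the formula: {w2, w4}.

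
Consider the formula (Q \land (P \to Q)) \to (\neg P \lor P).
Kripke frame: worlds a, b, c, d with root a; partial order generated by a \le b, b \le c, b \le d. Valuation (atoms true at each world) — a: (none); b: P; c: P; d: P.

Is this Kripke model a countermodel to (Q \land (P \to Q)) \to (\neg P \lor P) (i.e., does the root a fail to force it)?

No

a \Vdash (Q \land (P \to Q)) \to (\neg P \lor P) vacuously: no world accessible from a forces the antecedent Q \land (P \to Q).
So the root a forces (Q \land (P \to Q)) \to (\neg P \lor P); the model is not a countermodel.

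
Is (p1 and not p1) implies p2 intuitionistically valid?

Yes

This is an instance of ex falso quodlibet, which is intuitionistically derivable.
No world can force both p1 and not p1, so the antecedent p1 and not p1 is never forced and the implication holds vacuously at every world.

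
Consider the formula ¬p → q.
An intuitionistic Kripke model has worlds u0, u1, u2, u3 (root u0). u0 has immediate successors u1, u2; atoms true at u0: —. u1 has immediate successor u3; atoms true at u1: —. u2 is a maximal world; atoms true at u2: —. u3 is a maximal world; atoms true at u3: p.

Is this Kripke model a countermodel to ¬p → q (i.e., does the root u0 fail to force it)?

Yes

u0 ⊮ ¬p → q: at the accessible world u2, u2 ⊩ ¬p but u2 ⊮ q.
u2 lacks atom q, so u2 ⊮ q.
So the root u0 does not force ¬p → q; the model is a countermodel.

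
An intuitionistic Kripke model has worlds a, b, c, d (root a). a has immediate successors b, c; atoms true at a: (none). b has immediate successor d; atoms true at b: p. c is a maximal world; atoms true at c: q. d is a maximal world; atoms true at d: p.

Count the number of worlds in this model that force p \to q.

a: does not force it — a \nVdash p \to q: at the accessible world b, b \Vdash p but b \nVdash q.
b: does not force it — b \nVdash p \to q: already at b itself, b \Vdash p but b \nVdash q.
c: forces it.
d: does not force it — d \nVdash p \to q: already at d itself, d \Vdash p but d \nVdash q.
Worlds forcing the formula: {c}.

1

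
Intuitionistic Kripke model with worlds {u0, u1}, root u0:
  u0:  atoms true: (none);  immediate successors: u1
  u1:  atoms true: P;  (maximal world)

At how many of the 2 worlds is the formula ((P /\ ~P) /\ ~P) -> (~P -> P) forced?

u0: forces it.
u1: forces it.
Worlds forcing the formula: {u0, u1}.

2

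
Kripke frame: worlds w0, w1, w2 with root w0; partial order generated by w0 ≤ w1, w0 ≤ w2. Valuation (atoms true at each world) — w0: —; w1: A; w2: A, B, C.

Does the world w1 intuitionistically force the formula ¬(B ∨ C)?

w1 ⊩ ¬(B ∨ C): no world accessible from w1 forces B ∨ C.

Yes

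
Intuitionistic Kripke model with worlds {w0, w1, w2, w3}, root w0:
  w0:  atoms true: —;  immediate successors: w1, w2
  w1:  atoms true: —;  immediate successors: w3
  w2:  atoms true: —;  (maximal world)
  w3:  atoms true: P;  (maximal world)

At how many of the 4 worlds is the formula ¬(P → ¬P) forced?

2

w0: does not force it — w0 ⊮ ¬(P → ¬P) since w2 is accessible from w0 and w2 ⊩ P → ¬P.
w1: forces it.
w2: does not force it — w2 ⊮ ¬(P → ¬P) since w2 is accessible from w2 and w2 ⊩ P → ¬P.
w3: forces it.
Worlds forcing the formula: {w1, w3}.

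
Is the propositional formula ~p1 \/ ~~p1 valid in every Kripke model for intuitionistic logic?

No

This is the weak law of excluded middle, which is not intuitionistically valid.
A Kripke countermodel: worlds s0, s1, s2; order generated by s0 <= s1, s0 <= s2; atoms true at each world — s0:{}; s1:{p1}; s2:{}.
s0 ||-/- ~p1 \/ ~~p1: neither disjunct is forced at s0.
s0 ||-/- ~p1 since s1 is accessible from s0 and s1 ||- p1.
So the root s0 does not force the formula.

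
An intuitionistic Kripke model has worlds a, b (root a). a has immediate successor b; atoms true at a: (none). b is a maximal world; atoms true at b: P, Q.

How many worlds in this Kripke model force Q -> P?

2

a: forces it.
b: forces it.
Worlds forcing the formula: {a, b}.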